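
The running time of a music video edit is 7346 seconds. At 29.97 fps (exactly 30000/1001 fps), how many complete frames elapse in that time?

220159 frames

Frames = 7346 × 30000/1001 = 220380000/1001 ≈ 220159.8402.
Complete frames: 220159.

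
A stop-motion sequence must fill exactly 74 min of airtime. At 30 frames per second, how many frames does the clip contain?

133200 frames

74 min = 4440 s.
Frames = 4440 × 30 = 133200.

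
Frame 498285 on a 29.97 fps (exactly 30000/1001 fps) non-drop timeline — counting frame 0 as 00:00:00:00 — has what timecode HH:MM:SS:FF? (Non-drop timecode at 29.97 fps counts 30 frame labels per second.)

498285 ÷ 30 = 16609 full seconds, remainder 15 frames.
16609 s = 4 h 36 min 49 s.
Timecode: 04:36:49:15.

04:36:49:15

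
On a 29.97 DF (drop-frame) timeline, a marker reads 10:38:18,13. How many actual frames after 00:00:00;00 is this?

1147803

As if non-drop at 30 labels/s: (10 × 3600 + 38 × 60 + 18) × 30 + 13 = 1148953.
Minute boundaries passed: 638; those not divisible by 10: 638 − 63 = 575; dropped labels = 2 × 575 = 1150.
Actual frame index = 1148953 − 1150 = 1147803.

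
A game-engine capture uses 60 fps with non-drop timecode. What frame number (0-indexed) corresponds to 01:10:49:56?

Total seconds to the label: (1 × 3600 + 10 × 60 + 49) = 4249.
Frame index = 4249 × 60 + 56 = 254996.

frame 254996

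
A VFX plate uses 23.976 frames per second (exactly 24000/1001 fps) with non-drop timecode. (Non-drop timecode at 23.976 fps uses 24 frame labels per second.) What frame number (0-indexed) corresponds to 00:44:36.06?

frame 64230

Total seconds to the label: (0 × 3600 + 44 × 60 + 36) = 2676.
Frame index = 2676 × 24 + 6 = 64230.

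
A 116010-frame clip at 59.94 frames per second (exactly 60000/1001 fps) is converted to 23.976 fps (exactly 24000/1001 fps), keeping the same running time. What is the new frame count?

46404 frames

Target frames = source frames × (target rate / source rate) = 116010 × (24000/1001)/(60000/1001) = 116010 × 2/5 = 46404.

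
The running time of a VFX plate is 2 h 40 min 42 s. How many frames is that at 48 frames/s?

2 h 40 min 42 s = 9642 s.
Frames = 9642 × 48 = 462816.

462816 frames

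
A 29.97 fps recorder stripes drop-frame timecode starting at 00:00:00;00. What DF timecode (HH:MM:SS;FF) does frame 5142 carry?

00:02:51;16

Ten DF minutes hold 17982 frames, so frame 5142 lies in block 0 (frames 0–17981) with 5142 frames into that block.
The block's first minute is 1800 frames and the rest 1798 each; 5142 frames reaches minute 2, so 0 × 18 + 2 × 2 = 4 labels have been skipped so far.
Adding those back, label number 5142 + 4 = 5146 at 30 labels/s is 171 s + 16 f = 0 h 2 min 51 s frame 16, i.e. 00:02:51;16.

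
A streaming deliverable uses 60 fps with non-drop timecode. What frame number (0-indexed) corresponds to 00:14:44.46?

53086

Total seconds to the label: (0 × 3600 + 14 × 60 + 44) = 884.
Frame index = 884 × 60 + 46 = 53086.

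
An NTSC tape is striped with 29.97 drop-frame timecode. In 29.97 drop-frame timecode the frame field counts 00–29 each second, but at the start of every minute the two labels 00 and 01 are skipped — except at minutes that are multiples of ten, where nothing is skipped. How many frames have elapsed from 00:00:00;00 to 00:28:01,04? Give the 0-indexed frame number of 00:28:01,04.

As if non-drop at 30 labels/s: (0 × 3600 + 28 × 60 + 1) × 30 + 4 = 50434.
Minute boundaries passed: 28; those not divisible by 10: 28 − 2 = 26; dropped labels = 2 × 26 = 52.
Actual frame index = 50434 − 52 = 50382.

50382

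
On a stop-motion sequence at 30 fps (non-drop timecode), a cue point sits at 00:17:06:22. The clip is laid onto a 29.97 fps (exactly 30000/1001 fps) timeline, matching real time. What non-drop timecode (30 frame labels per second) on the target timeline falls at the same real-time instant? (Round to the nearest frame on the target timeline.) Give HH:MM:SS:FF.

00:17:05:21

Source frame index: (0×3600 + 17×60 + 6) × 30 + 22 = 30802.
Real time: 30802 / (30) = 15401/15 s.
Target frame: (15401/15) × (30000/1001) = 30802000/1001 ≈ 30771.229 → 30771.
At 30 labels/s: frame 30771 → 00:17:05:21.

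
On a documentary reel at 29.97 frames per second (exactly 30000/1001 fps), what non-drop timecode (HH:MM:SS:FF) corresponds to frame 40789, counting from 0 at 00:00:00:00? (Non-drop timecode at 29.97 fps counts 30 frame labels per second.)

00:22:39:19

40789 ÷ 30 = 1359 full seconds, remainder 19 frames.
1359 s = 0 h 22 min 39 s.
Timecode: 00:22:39:19.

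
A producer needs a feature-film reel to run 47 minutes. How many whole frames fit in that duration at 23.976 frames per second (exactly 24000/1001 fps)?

47 min = 2820 s.
Frames = 2820 × 24000/1001 = 67680000/1001 ≈ 67612.3876.
Complete frames: 67612.

67612 frames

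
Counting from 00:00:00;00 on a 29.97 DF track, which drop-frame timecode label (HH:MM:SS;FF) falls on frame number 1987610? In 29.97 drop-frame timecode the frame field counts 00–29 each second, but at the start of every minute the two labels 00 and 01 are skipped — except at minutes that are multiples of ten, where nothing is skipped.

18:25:20;00

Each 10-minute DF block holds 10 × 60 × 30 − 9 × 2 = 17982 frames. 1987610 ÷ 17982 → 110 full blocks, remainder 9590.
Within the partial block the first minute is 1800 frames and each further minute 1798, so 5 further minute boundaries passed. Total skipped labels = 18 × 110 + 2 × 5 = 1990.
Non-drop label index = 1987610 + 1990 = 1989600; at 30 labels/s that is 18:25:20:00, i.e. DF 18:25:20;00.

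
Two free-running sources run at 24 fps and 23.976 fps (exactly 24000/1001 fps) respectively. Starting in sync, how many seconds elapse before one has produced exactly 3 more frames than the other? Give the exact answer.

125.125 seconds

The gap grows by |24000/1001 − 24| = 24/1001 frames per second.
Time for a 3-frame gap: 3 ÷ (24/1001) = 125.125 s.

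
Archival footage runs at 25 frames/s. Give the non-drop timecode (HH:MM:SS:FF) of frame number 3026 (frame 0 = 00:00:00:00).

3026 ÷ 25 = 121 full seconds, remainder 1 frame.
121 s = 0 h 2 min 1 s.
Timecode: 00:02:01:01.

00:02:01:01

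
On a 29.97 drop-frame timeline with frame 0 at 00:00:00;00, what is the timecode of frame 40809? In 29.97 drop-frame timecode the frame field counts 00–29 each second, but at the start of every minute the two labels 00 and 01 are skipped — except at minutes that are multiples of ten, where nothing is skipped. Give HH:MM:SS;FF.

00:22:41;19

Each 10-minute DF block holds 10 × 60 × 30 − 9 × 2 = 17982 frames. 40809 ÷ 17982 → 2 full blocks, remainder 4845.
Within the partial block the first minute is 1800 frames and each further minute 1798, so 2 further minute boundaries passed. Total skipped labels = 18 × 2 + 2 × 2 = 40.
Non-drop label index = 40809 + 40 = 40849; at 30 labels/s that is 00:22:41:19, i.e. DF 00:22:41;19.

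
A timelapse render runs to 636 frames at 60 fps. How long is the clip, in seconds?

10.6 seconds

Running time = 636 / (60) = 10.6 s.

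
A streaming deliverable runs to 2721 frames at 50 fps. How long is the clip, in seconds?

54.42 seconds

Running time = 2721 / (50) = 54.42 s.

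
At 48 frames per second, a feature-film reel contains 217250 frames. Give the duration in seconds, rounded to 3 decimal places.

Running time = 217250 × 1/48 = 108625/24 s ≈ 4526.042 s.

4526.042 seconds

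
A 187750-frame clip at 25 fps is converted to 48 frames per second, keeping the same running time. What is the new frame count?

Target frames = source frames × (target rate / source rate) = 187750 × (48)/(25) = 187750 × 48/25 = 360480.

360480 frames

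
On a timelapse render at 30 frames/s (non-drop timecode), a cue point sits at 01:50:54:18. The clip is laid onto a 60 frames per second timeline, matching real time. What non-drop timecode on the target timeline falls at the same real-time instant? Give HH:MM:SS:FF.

01:50:54:36

Source frame index: (1×3600 + 50×60 + 54) × 30 + 18 = 199638.
Real time: 199638 / (30) = 33273/5 s.
Target frame: (33273/5) × (60) = 399276.
At 60 labels/s: frame 399276 → 01:50:54:36.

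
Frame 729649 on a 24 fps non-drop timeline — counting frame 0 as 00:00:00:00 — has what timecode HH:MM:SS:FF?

08:26:42:01

729649 ÷ 24 = 30402 full seconds, remainder 1 frame.
30402 s = 8 h 26 min 42 s.
Timecode: 08:26:42:01.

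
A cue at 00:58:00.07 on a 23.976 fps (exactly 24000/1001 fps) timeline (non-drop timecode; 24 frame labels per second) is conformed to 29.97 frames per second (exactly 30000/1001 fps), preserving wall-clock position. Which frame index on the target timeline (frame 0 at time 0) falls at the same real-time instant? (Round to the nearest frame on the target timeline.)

Source frame index: (0×3600 + 58×60 + 0) × 24 + 7 = 83527.
Real time: 83527 / (24000/1001) = 83610527/24000 s.
Target frame: (83610527/24000) × (30000/1001) = 417635/4 ≈ 104408.750 → 104409.

frame 104409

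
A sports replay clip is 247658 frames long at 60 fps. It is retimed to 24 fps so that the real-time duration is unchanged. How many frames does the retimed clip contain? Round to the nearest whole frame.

Frames at target rate = 247658 × (24) / (60) = 495316/5 ≈ 99063.200.
Nearest whole frame: 99063.

99063 frames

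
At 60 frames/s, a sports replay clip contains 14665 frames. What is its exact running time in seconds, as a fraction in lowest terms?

2933/12 seconds

Running time = 14665 ÷ (60) = 14665 × 1/60 = 2933/12 s.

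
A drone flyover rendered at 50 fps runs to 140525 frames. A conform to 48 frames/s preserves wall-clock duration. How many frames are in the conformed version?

134904 frames

Target frames = source frames × (target rate / source rate) = 140525 × (48)/(50) = 140525 × 24/25 = 134904.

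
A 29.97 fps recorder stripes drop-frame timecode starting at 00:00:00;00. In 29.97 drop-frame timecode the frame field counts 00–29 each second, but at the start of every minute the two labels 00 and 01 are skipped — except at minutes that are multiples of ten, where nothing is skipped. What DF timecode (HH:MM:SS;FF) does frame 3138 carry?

Each 10-minute DF block holds 10 × 60 × 30 − 9 × 2 = 17982 frames. 3138 ÷ 17982 → 0 full blocks, remainder 3138.
Within the partial block the first minute is 1800 frames and each further minute 1798, so 1 further minute boundary passed. Total skipped labels = 18 × 0 + 2 × 1 = 2.
Non-drop label index = 3138 + 2 = 3140; at 30 labels/s that is 00:01:44:20, i.e. DF 00:01:44;20.

00:01:44;20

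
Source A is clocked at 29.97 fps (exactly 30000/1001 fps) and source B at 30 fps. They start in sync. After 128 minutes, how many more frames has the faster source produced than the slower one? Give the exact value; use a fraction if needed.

230400/1001 frames

128 min = 7680 s.
A emits 30000/1001 × 7680 = 230400000/1001 frames; B emits 30 × 7680 = 230400.
Difference = 230400/1001 frames (≈ 230.1698); B is ahead of A.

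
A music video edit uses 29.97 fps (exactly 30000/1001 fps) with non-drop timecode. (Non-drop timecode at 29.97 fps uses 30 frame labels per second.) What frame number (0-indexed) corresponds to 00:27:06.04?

Total seconds to the label: (0 × 3600 + 27 × 60 + 6) = 1626.
Frame index = 1626 × 30 + 4 = 48784.

48784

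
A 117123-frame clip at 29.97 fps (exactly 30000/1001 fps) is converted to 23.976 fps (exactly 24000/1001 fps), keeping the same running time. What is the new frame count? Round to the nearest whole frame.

Frames at target rate = 117123 × (24000/1001) / (30000/1001) = 468492/5 ≈ 93698.400.
Nearest whole frame: 93698.

93698 frames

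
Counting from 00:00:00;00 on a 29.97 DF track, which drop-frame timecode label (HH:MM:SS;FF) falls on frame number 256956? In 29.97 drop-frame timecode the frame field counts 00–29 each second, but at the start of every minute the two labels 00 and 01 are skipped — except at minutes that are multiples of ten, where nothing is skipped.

Each 10-minute DF block holds 10 × 60 × 30 − 9 × 2 = 17982 frames. 256956 ÷ 17982 → 14 full blocks, remainder 5208.
Within the partial block the first minute is 1800 frames and each further minute 1798, so 2 further minute boundaries passed. Total skipped labels = 18 × 14 + 2 × 2 = 256.
Non-drop label index = 256956 + 256 = 257212; at 30 labels/s that is 02:22:53:22, i.e. DF 02:22:53;22.

02:22:53;22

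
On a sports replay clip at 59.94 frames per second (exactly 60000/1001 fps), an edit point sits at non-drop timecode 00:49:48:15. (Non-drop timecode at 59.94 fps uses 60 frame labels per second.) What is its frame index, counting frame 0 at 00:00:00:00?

179295

Total seconds to the label: (0 × 3600 + 49 × 60 + 48) = 2988.
Frame index = 2988 × 60 + 15 = 179295.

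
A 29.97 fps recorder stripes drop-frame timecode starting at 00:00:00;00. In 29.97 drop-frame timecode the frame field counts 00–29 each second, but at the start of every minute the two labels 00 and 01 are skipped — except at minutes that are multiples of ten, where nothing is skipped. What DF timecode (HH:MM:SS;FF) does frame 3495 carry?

Ten DF minutes hold 17982 frames, so frame 3495 lies in block 0 (frames 0–17981) with 3495 frames into that block.
The block's first minute is 1800 frames and the rest 1798 each; 3495 frames reaches minute 1, so 0 × 18 + 1 × 2 = 2 labels have been skipped so far.
Adding those back, label number 3495 + 2 = 3497 at 30 labels/s is 116 s + 17 f = 0 h 1 min 56 s frame 17, i.e. 00:01:56;17.

00:01:56;17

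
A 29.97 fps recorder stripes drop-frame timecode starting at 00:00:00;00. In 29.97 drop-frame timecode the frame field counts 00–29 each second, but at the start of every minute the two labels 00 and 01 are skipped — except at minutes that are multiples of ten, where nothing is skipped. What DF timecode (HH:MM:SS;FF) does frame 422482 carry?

Each 10-minute DF block holds 10 × 60 × 30 − 9 × 2 = 17982 frames. 422482 ÷ 17982 → 23 full blocks, remainder 8896.
Within the partial block the first minute is 1800 frames and each further minute 1798, so 4 further minute boundaries passed. Total skipped labels = 18 × 23 + 2 × 4 = 422.
Non-drop label index = 422482 + 422 = 422904; at 30 labels/s that is 03:54:56:24, i.e. DF 03:54:56;24.

03:54:56;24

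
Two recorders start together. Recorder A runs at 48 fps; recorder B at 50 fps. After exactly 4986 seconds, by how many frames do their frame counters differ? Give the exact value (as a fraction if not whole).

9972 frames

A emits 48 × 4986 = 239328 frames; B emits 50 × 4986 = 249300.
Difference = 9972 frames; B is ahead of A.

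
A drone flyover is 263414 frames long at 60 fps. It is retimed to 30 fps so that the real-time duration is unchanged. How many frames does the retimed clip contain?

131707 frames

Frames at target rate = 263414 × (30) / (60) = 131707.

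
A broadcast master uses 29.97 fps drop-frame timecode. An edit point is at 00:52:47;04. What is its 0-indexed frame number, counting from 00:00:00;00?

As if non-drop at 30 labels/s: (0 × 3600 + 52 × 60 + 47) × 30 + 4 = 95014.
Minute boundaries passed: 52; those not divisible by 10: 52 − 5 = 47; dropped labels = 2 × 47 = 94.
Actual frame index = 95014 − 94 = 94920.

94920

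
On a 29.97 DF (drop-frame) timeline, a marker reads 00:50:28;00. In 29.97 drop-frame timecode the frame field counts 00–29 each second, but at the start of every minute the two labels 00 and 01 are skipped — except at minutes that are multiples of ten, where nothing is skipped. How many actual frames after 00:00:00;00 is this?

As if non-drop at 30 labels/s: (0 × 3600 + 50 × 60 + 28) × 30 + 0 = 90840.
Minute boundaries passed: 50; those not divisible by 10: 50 − 5 = 45; dropped labels = 2 × 45 = 90.
Actual frame index = 90840 − 90 = 90750.

90750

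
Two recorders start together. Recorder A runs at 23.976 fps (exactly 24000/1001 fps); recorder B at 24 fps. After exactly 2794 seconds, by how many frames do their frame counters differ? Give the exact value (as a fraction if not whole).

A emits 24000/1001 × 2794 = 6096000/91 frames; B emits 24 × 2794 = 67056.
Difference = 6096/91 frames (≈ 66.9890); B is ahead of A.

6096/91 frames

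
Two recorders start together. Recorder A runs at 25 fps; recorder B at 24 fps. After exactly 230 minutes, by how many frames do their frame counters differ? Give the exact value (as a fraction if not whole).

13800 frames

230 min = 13800 s.
A emits 25 × 13800 = 345000 frames; B emits 24 × 13800 = 331200.
Difference = 13800 frames; B is behind A.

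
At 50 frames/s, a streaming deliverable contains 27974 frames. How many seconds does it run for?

Running time = 27974 / (50) = 559.48 s.

559.48 seconds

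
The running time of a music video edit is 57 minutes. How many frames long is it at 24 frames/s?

57 min = 3420 s.
Frames = 3420 × 24 = 82080.

82080 frames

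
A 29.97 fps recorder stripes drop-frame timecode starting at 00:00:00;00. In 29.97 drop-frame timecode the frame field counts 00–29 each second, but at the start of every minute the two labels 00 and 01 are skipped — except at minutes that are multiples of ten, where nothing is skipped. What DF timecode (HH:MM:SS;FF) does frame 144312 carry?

01:20:15;06

Ten DF minutes hold 17982 frames, so frame 144312 lies in block 8 (frames 143856–161837) with 456 frames into that block.
The block's first minute is 1800 frames and the rest 1798 each; 456 frames reaches minute 0, so 8 × 18 + 0 × 2 = 144 labels have been skipped so far.
Adding those back, label number 144312 + 144 = 144456 at 30 labels/s is 4815 s + 6 f = 1 h 20 min 15 s frame 6, i.e. 01:20:15;06.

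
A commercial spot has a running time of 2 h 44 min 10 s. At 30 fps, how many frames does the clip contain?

2 h 44 min 10 s = 9850 s.
Frames = 9850 × 30 = 295500.

295500 frames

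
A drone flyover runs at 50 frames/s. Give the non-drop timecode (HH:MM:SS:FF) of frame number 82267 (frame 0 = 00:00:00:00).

00:27:25:17

82267 ÷ 50 = 1645 full seconds, remainder 17 frames.
1645 s = 0 h 27 min 25 s.
Timecode: 00:27:25:17.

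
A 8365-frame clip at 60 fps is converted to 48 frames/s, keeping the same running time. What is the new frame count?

6692 frames

Frames at target rate = 8365 × (48) / (60) = 6692.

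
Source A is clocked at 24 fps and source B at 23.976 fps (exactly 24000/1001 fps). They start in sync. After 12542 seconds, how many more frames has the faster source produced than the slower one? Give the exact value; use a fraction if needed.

301008/1001 frames

A emits 24 × 12542 = 301008 frames; B emits 24000/1001 × 12542 = 301008000/1001.
Difference = 301008/1001 frames (≈ 300.7073); B is behind A.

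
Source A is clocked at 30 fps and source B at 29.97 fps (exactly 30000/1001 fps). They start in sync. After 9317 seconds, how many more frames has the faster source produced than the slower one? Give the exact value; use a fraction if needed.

A emits 30 × 9317 = 279510 frames; B emits 30000/1001 × 9317 = 3630000/13.
Difference = 3630/13 frames (≈ 279.2308); B is behind A.

3630/13 frames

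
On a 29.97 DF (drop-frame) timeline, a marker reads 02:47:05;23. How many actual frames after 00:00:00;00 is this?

300471

As if non-drop at 30 labels/s: (2 × 3600 + 47 × 60 + 5) × 30 + 23 = 300773.
Minute boundaries passed: 167; those not divisible by 10: 167 − 16 = 151; dropped labels = 2 × 151 = 302.
Actual frame index = 300773 − 302 = 300471.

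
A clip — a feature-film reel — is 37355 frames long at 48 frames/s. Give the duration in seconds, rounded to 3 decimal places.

Running time = 37355 × 1/48 = 37355/48 s ≈ 778.229 s.

778.229 seconds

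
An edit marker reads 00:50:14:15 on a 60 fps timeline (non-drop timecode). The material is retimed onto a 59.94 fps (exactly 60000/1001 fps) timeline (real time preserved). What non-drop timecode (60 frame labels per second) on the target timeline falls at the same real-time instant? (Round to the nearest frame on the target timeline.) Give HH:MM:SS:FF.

Source frame index: (0×3600 + 50×60 + 14) × 60 + 15 = 180855.
Real time: 180855 / (60) = 12057/4 s.
Target frame: (12057/4) × (60000/1001) = 180855000/1001 ≈ 180674.326 → 180674.
At 60 labels/s: frame 180674 → 00:50:11:14.

00:50:11:14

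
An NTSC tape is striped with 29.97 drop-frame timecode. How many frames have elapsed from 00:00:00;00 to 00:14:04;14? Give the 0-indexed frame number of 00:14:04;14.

25308

As if non-drop at 30 labels/s: (0 × 3600 + 14 × 60 + 4) × 30 + 14 = 25334.
Minute boundaries passed: 14; those not divisible by 10: 14 − 1 = 13; dropped labels = 2 × 13 = 26.
Actual frame index = 25334 − 26 = 25308.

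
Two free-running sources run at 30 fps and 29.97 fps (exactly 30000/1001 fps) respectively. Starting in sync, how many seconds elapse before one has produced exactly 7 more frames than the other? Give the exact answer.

7007/30 seconds

The gap grows by |30000/1001 − 30| = 30/1001 frames per second.
Time for a 7-frame gap: 7 ÷ (30/1001) = 7007/30 s.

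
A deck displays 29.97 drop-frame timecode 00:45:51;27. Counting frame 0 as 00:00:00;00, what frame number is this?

82475

Complete 10-minute blocks: 4, each 17982 frames → 71928.
Remaining 5 whole minutes in the current block: 1800 + 4 × 1798 = 8992 frames.
Within the current minute: 51 × 30 + 27 − 2 = 1555 (labels ;00/;01 skipped at this minute). Total = 71928 + 8992 + 1555 = 82475.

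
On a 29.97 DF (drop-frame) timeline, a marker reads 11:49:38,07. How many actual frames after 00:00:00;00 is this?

Complete 10-minute blocks: 70, each 17982 frames → 1258740.
Remaining 9 whole minutes in the current block: 1800 + 8 × 1798 = 16184 frames.
Within the current minute: 38 × 30 + 7 − 2 = 1145 (labels ;00/;01 skipped at this minute). Total = 1258740 + 16184 + 1145 = 1276069.

1276069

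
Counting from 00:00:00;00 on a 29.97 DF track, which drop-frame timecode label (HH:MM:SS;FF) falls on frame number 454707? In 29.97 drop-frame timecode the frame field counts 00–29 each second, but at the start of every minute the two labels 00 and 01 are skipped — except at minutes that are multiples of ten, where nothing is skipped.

Each 10-minute DF block holds 10 × 60 × 30 − 9 × 2 = 17982 frames. 454707 ÷ 17982 → 25 full blocks, remainder 5157.
Within the partial block the first minute is 1800 frames and each further minute 1798, so 2 further minute boundaries passed. Total skipped labels = 18 × 25 + 2 × 2 = 454.
Non-drop label index = 454707 + 454 = 455161; at 30 labels/s that is 04:12:52:01, i.e. DF 04:12:52;01.

04:12:52;01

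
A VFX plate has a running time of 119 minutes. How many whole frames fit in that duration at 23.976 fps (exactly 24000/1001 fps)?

171188 frames

119 min = 7140 s.
Frames = 7140 × 24000/1001 = 24480000/143 ≈ 171188.8112.
Complete frames: 171188.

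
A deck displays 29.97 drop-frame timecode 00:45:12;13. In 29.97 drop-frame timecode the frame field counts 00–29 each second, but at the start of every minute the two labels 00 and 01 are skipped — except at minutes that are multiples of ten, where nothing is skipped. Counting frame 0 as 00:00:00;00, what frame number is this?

As if non-drop at 30 labels/s: (0 × 3600 + 45 × 60 + 12) × 30 + 13 = 81373.
Minute boundaries passed: 45; those not divisible by 10: 45 − 4 = 41; dropped labels = 2 × 41 = 82.
Actual frame index = 81373 − 82 = 81291.

81291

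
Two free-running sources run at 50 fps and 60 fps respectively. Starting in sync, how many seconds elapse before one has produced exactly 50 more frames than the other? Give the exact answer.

5 seconds

The gap grows by |60 − 50| = 10 frames per second.
Time for a 50-frame gap: 50 ÷ (10) = 5 s.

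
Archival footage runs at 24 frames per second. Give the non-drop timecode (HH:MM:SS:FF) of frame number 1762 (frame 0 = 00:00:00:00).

00:01:13:10

1762 ÷ 24 = 73 full seconds, remainder 10 frames.
73 s = 0 h 1 min 13 s.
Timecode: 00:01:13:10.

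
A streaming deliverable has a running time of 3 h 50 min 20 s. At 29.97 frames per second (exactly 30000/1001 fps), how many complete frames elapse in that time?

3 h 50 min 20 s = 13820 s.
Frames = 13820 × 30000/1001 = 414600000/1001 ≈ 414185.8142.
Complete frames: 414185.

414185 frames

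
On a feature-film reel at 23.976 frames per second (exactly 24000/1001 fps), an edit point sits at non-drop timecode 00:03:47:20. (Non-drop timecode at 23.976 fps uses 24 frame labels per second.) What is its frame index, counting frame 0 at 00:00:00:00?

Total seconds to the label: (0 × 3600 + 3 × 60 + 47) = 227.
Frame index = 227 × 24 + 20 = 5468.

5468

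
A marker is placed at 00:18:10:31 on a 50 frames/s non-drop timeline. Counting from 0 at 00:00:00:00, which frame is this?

frame 54531

Total seconds to the label: (0 × 3600 + 18 × 60 + 10) = 1090.
Frame index = 1090 × 50 + 31 = 54531.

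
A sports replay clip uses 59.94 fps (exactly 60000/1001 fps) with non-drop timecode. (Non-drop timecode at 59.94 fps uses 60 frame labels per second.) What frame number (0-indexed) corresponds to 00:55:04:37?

Total seconds to the label: (0 × 3600 + 55 × 60 + 4) = 3304.
Frame index = 3304 × 60 + 37 = 198277.

frame 198277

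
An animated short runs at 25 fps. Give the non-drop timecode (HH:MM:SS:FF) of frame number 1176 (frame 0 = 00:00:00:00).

00:00:47:01

1176 ÷ 25 = 47 full seconds, remainder 1 frame.
47 s = 0 h 0 min 47 s.
Timecode: 00:00:47:01.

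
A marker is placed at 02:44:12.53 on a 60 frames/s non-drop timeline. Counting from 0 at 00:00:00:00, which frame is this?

frame 591173

Total seconds to the label: (2 × 3600 + 44 × 60 + 12) = 9852.
Frame index = 9852 × 60 + 53 = 591173.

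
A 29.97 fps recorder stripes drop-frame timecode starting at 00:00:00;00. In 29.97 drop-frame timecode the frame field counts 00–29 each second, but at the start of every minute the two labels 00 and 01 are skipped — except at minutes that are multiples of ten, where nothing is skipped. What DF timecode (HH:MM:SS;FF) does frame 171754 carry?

01:35:30;26

Each 10-minute DF block holds 10 × 60 × 30 − 9 × 2 = 17982 frames. 171754 ÷ 17982 → 9 full blocks, remainder 9916.
Within the partial block the first minute is 1800 frames and each further minute 1798, so 5 further minute boundaries passed. Total skipped labels = 18 × 9 + 2 × 5 = 172.
Non-drop label index = 171754 + 172 = 171926; at 30 labels/s that is 01:35:30:26, i.e. DF 01:35:30;26.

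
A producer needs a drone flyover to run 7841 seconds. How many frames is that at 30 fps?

235230 frames

Frames = 7841 × 30 = 235230.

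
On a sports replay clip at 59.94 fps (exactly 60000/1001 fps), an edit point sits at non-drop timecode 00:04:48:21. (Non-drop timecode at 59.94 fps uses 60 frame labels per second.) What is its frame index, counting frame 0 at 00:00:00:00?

Total seconds to the label: (0 × 3600 + 4 × 60 + 48) = 288.
Frame index = 288 × 60 + 21 = 17301.

17301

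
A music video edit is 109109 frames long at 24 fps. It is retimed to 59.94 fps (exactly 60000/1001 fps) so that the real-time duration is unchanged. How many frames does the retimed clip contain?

Target frames = source frames × (target rate / source rate) = 109109 × (60000/1001)/(24) = 109109 × 2500/1001 = 272500.

272500 frames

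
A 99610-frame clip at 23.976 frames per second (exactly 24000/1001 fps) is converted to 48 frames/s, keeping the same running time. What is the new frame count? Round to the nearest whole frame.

199419 frames

Frames at target rate = 99610 × (48) / (24000/1001) = 9970961/50 ≈ 199419.220.
Nearest whole frame: 199419.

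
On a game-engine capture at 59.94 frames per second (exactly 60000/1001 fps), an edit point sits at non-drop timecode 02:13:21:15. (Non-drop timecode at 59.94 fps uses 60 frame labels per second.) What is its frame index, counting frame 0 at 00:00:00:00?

frame 480075

Total seconds to the label: (2 × 3600 + 13 × 60 + 21) = 8001.
Frame index = 8001 × 60 + 15 = 480075.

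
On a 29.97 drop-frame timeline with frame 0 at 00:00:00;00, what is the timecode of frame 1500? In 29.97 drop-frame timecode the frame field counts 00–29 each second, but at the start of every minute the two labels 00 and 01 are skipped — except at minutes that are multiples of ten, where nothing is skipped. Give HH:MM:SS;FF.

Each 10-minute DF block holds 10 × 60 × 30 − 9 × 2 = 17982 frames. 1500 ÷ 17982 → 0 full blocks, remainder 1500.
Within the partial block the first minute is 1800 frames and each further minute 1798, so 0 further minute boundaries passed. Total skipped labels = 18 × 0 + 2 × 0 = 0.
Non-drop label index = 1500 + 0 = 1500; at 30 labels/s that is 00:00:50:00, i.e. DF 00:00:50;00.

00:00:50;00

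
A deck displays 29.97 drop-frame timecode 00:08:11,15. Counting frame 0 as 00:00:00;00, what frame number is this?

Complete 10-minute blocks: 0, each 17982 frames → 0.
Remaining 8 whole minutes in the current block: 1800 + 7 × 1798 = 14386 frames.
Within the current minute: 11 × 30 + 15 − 2 = 343 (labels ;00/;01 skipped at this minute). Total = 0 + 14386 + 343 = 14729.

14729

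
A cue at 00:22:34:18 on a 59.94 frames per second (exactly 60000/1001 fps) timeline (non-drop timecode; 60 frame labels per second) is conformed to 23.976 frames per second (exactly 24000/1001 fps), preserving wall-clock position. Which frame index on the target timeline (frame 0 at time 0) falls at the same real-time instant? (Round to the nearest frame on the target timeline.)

frame 32503

Source frame index: (0×3600 + 22×60 + 34) × 60 + 18 = 81258.
Real time: 81258 / (60000/1001) = 13556543/10000 s.
Target frame: (13556543/10000) × (24000/1001) = 162516/5 ≈ 32503.200 → 32503.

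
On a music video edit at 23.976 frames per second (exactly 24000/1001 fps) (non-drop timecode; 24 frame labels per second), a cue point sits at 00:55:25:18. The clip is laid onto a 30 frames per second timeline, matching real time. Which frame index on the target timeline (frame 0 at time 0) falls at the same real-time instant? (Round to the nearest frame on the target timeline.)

Source frame index: (0×3600 + 55×60 + 25) × 24 + 18 = 79818.
Real time: 79818 / (24000/1001) = 13316303/4000 s.
Target frame: (13316303/4000) × (30) = 39948909/400 ≈ 99872.273 → 99872.

frame 99872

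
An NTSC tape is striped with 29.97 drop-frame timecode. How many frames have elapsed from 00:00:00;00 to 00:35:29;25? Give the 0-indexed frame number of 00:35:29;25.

63831

Complete 10-minute blocks: 3, each 17982 frames → 53946.
Remaining 5 whole minutes in the current block: 1800 + 4 × 1798 = 8992 frames.
Within the current minute: 29 × 30 + 25 − 2 = 893 (labels ;00/;01 skipped at this minute). Total = 53946 + 8992 + 893 = 63831.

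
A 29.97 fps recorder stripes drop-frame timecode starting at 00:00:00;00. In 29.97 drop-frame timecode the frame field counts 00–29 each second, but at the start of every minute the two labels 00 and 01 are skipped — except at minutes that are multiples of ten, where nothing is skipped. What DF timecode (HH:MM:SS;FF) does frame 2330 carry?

Ten DF minutes hold 17982 frames, so frame 2330 lies in block 0 (frames 0–17981) with 2330 frames into that block.
The block's first minute is 1800 frames and the rest 1798 each; 2330 frames reaches minute 1, so 0 × 18 + 1 × 2 = 2 labels have been skipped so far.
Adding those back, label number 2330 + 2 = 2332 at 30 labels/s is 77 s + 22 f = 0 h 1 min 17 s frame 22, i.e. 00:01:17;22.

00:01:17;22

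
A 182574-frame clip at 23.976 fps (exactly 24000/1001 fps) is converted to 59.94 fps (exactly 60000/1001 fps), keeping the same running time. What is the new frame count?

456435 frames

Frames at target rate = 182574 × (60000/1001) / (24000/1001) = 456435.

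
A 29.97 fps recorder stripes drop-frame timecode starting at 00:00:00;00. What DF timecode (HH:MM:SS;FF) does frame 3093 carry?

Each 10-minute DF block holds 10 × 60 × 30 − 9 × 2 = 17982 frames. 3093 ÷ 17982 → 0 full blocks, remainder 3093.
Within the partial block the first minute is 1800 frames and each further minute 1798, so 1 further minute boundary passed. Total skipped labels = 18 × 0 + 2 × 1 = 2.
Non-drop label index = 3093 + 2 = 3095; at 30 labels/s that is 00:01:43:05, i.e. DF 00:01:43;05.

00:01:43;05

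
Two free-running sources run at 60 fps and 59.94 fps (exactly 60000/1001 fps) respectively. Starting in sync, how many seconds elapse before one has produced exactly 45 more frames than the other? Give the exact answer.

The gap grows by |60000/1001 − 60| = 60/1001 frames per second.
Time for a 45-frame gap: 45 ÷ (60/1001) = 750.75 s.

750.75 seconds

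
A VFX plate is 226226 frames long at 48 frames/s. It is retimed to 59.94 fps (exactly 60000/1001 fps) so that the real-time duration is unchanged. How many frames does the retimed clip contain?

282500 frames

Target frames = source frames × (target rate / source rate) = 226226 × (60000/1001)/(48) = 226226 × 1250/1001 = 282500.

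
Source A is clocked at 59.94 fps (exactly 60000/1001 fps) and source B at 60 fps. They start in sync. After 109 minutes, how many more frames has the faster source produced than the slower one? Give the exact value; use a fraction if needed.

392400/1001 frames

109 min = 6540 s.
A emits 60000/1001 × 6540 = 392400000/1001 frames; B emits 60 × 6540 = 392400.
Difference = 392400/1001 frames (≈ 392.0080); B is ahead of A.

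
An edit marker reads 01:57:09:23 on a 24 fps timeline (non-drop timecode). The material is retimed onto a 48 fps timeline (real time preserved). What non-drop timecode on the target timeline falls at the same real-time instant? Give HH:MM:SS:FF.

01:57:09:46

Source frame index: (1×3600 + 57×60 + 9) × 24 + 23 = 168719.
Real time: 168719 / (24) = 168719/24 s.
Target frame: (168719/24) × (48) = 337438.
At 48 labels/s: frame 337438 → 01:57:09:46.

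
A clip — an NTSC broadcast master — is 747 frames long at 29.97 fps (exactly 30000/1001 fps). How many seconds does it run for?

Running time = 747 / (30000/1001) = 24.9249 s.

24.9249 seconds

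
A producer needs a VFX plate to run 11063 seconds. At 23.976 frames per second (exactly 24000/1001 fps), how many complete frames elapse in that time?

Frames = 11063 × 24000/1001 = 20424000/77 ≈ 265246.7532.
Complete frames: 265246.

265246 frames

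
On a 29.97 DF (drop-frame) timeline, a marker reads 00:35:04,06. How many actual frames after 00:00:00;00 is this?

63062

Complete 10-minute blocks: 3, each 17982 frames → 53946.
Remaining 5 whole minutes in the current block: 1800 + 4 × 1798 = 8992 frames.
Within the current minute: 4 × 30 + 6 − 2 = 124 (labels ;00/;01 skipped at this minute). Total = 53946 + 8992 + 124 = 63062.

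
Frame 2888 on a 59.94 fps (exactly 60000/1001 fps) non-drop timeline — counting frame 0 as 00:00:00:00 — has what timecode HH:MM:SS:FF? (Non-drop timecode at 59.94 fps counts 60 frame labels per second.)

00:00:48:08

2888 ÷ 60 = 48 full seconds, remainder 8 frames.
48 s = 0 h 0 min 48 s.
Timecode: 00:00:48:08.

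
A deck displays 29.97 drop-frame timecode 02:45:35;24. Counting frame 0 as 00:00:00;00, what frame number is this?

297776

Complete 10-minute blocks: 16, each 17982 frames → 287712.
Remaining 5 whole minutes in the current block: 1800 + 4 × 1798 = 8992 frames.
Within the current minute: 35 × 30 + 24 − 2 = 1072 (labels ;00/;01 skipped at this minute). Total = 287712 + 8992 + 1072 = 297776.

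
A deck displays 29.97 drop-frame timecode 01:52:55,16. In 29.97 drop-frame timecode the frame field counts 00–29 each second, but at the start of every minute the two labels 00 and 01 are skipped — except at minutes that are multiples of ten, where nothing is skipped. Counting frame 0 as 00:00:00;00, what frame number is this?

As if non-drop at 30 labels/s: (1 × 3600 + 52 × 60 + 55) × 30 + 16 = 203266.
Minute boundaries passed: 112; those not divisible by 10: 112 − 11 = 101; dropped labels = 2 × 101 = 202.
Actual frame index = 203266 − 202 = 203064.

203064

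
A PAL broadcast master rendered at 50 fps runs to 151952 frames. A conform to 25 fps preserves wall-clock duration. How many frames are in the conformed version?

Target frames = source frames × (target rate / source rate) = 151952 × (25)/(50) = 151952 × 1/2 = 75976.

75976 frames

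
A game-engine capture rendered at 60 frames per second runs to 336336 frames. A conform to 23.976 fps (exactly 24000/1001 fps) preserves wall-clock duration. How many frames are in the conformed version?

Target frames = source frames × (target rate / source rate) = 336336 × (24000/1001)/(60) = 336336 × 400/1001 = 134400.

134400 frames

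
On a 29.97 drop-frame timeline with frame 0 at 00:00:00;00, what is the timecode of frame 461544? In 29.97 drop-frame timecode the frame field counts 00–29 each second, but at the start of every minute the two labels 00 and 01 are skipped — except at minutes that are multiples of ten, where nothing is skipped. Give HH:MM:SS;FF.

04:16:40;06

Ten DF minutes hold 17982 frames, so frame 461544 lies in block 25 (frames 449550–467531) with 11994 frames into that block.
The block's first minute is 1800 frames and the rest 1798 each; 11994 frames reaches minute 6, so 25 × 18 + 6 × 2 = 462 labels have been skipped so far.
Adding those back, label number 461544 + 462 = 462006 at 30 labels/s is 15400 s + 6 f = 4 h 16 min 40 s frame 6, i.e. 04:16:40;06.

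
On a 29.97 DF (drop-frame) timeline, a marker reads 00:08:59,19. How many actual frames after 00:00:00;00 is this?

16173

As if non-drop at 30 labels/s: (0 × 3600 + 8 × 60 + 59) × 30 + 19 = 16189.
Minute boundaries passed: 8; those not divisible by 10: 8 − 0 = 8; dropped labels = 2 × 8 = 16.
Actual frame index = 16189 − 16 = 16173.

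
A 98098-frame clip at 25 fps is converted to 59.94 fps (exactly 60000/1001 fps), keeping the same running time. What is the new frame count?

Target frames = source frames × (target rate / source rate) = 98098 × (60000/1001)/(25) = 98098 × 2400/1001 = 235200.

235200 frames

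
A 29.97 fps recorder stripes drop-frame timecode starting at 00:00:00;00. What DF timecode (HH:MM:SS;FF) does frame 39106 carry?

Ten DF minutes hold 17982 frames, so frame 39106 lies in block 2 (frames 35964–53945) with 3142 frames into that block.
The block's first minute is 1800 frames and the rest 1798 each; 3142 frames reaches minute 1, so 2 × 18 + 1 × 2 = 38 labels have been skipped so far.
Adding those back, label number 39106 + 38 = 39144 at 30 labels/s is 1304 s + 24 f = 0 h 21 min 44 s frame 24, i.e. 00:21:44;24.

00:21:44;24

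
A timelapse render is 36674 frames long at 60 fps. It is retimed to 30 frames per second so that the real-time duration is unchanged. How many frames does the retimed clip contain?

18337 frames

Target frames = source frames × (target rate / source rate) = 36674 × (30)/(60) = 36674 × 1/2 = 18337.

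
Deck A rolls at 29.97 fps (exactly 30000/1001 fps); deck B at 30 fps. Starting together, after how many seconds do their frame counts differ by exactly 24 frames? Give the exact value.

800.8 seconds

The gap grows by |30 − 30000/1001| = 30/1001 frames per second.
Time for a 24-frame gap: 24 ÷ (30/1001) = 800.8 s.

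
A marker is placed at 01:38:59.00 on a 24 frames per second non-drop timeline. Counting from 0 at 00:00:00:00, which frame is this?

frame 142536

Total seconds to the label: (1 × 3600 + 38 × 60 + 59) = 5939.
Frame index = 5939 × 24 + 0 = 142536.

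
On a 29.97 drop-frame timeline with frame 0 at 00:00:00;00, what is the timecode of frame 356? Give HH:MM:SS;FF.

Ten DF minutes hold 17982 frames, so frame 356 lies in block 0 (frames 0–17981) with 356 frames into that block.
The block's first minute is 1800 frames and the rest 1798 each; 356 frames reaches minute 0, so 0 × 18 + 0 × 2 = 0 labels have been skipped so far.
Adding those back, label number 356 + 0 = 356 at 30 labels/s is 11 s + 26 f = 0 h 0 min 11 s frame 26, i.e. 00:00:11;26.

00:00:11;26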